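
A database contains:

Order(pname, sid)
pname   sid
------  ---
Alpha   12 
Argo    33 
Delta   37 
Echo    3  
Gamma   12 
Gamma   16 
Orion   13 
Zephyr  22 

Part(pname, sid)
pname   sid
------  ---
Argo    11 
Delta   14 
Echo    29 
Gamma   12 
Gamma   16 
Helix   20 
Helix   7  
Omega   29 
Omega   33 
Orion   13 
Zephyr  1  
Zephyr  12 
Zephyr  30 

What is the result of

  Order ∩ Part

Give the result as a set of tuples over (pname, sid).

{(Gamma, 12), (Gamma, 16), (Orion, 13)}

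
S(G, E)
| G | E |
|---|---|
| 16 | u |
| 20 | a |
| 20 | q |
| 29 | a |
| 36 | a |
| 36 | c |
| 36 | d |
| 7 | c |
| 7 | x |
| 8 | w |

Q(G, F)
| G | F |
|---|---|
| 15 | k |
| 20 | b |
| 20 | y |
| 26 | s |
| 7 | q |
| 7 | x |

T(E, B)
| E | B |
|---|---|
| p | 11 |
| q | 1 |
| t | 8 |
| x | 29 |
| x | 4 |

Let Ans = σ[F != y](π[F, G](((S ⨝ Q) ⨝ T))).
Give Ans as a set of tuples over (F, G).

{(b, 20), (q, 7), (x, 7)}

S ⋈ Q (natural join on G): {(20, a, b), (20, a, y), (20, q, b), (20, q, y), (7, c, q), (7, c, x), (7, x, q), (7, x, x)}
(S ⨝ Q) ⋈ T (natural join on E): {(20, q, b, 1), (20, q, y, 1), (7, x, q, 29), (7, x, q, 4), (7, x, x, 29), (7, x, x, 4)}
Projecting to F, G (2 duplicate(s) eliminated): {(b, 20), (q, 7), (x, 7), (y, 20)}
Apply σ_{F != y}; surviving tuples: {(b, 20), (q, 7), (x, 7)}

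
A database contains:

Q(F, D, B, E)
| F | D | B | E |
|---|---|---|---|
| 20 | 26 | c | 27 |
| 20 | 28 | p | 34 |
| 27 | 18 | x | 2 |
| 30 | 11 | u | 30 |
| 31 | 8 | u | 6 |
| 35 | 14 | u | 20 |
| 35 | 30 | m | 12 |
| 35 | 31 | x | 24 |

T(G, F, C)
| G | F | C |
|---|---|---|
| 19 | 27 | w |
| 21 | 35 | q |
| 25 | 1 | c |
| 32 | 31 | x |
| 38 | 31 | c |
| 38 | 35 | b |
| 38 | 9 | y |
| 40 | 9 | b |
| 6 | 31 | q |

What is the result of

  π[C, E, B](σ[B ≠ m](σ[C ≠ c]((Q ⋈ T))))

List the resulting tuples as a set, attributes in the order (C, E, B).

{(b, 20, u), (b, 24, x), (q, 20, u), (q, 24, x), (q, 6, u), (w, 2, x), (x, 6, u)}

Q ⋈ T (natural join on F): {(27, 18, x, 2, 19, w), (31, 8, u, 6, 32, x), (31, 8, u, 6, 38, c), (31, 8, u, 6, 6, q), (35, 14, u, 20, 21, q), (35, 14, u, 20, 38, b), (35, 30, m, 12, 21, q), (35, 30, m, 12, 38, b), (35, 31, x, 24, 21, q), (35, 31, x, 24, 38, b)}
Apply σ_{C ≠ c}; surviving tuples: {(27, 18, x, 2, 19, w), (31, 8, u, 6, 32, x), (31, 8, u, 6, 6, q), (35, 14, u, 20, 21, q), (35, 14, u, 20, 38, b), (35, 30, m, 12, 21, q), (35, 30, m, 12, 38, b), (35, 31, x, 24, 21, q), (35, 31, x, 24, 38, b)}
Apply σ_{B ≠ m}; surviving tuples: {(27, 18, x, 2, 19, w), (31, 8, u, 6, 32, x), (31, 8, u, 6, 6, q), (35, 14, u, 20, 21, q), (35, 14, u, 20, 38, b), (35, 31, x, 24, 21, q), (35, 31, x, 24, 38, b)}
Keep only column(s) C, E, B: {(b, 20, u), (b, 24, x), (q, 20, u), (q, 24, x), (q, 6, u), (w, 2, x), (x, 6, u)}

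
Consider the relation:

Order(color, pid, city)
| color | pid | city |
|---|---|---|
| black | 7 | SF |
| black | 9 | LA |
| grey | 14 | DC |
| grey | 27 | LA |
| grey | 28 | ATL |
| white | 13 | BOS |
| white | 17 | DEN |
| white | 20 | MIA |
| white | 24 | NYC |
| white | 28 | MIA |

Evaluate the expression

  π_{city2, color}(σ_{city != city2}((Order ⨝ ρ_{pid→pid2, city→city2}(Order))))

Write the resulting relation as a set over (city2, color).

ρ[pid→pid2, city→city2]: schema becomes (color, pid2, city2); tuples unchanged.
Order ⋈ ρ_{pid→pid2, city→city2}(Order) (natural join on color): {(black, 7, SF, 7, SF), (black, 7, SF, 9, LA), (black, 9, LA, 7, SF), (black, 9, LA, 9, LA), (grey, 14, DC, 14, DC), (grey, 14, DC, 27, LA), (grey, 14, DC, 28, ATL), (grey, 27, LA, 14, DC), (grey, 27, LA, 27, LA), (grey, 27, LA, 28, ATL), (grey, 28, ATL, 14, DC), (grey, 28, ATL, 27, LA), (grey, 28, ATL, 28, ATL), (white, 13, BOS, 13, BOS), (white, 13, BOS, 17, DEN), (white, 13, BOS, 20, MIA), (white, 13, BOS, 24, NYC), (white, 13, BOS, 28, MIA), (white, 17, DEN, 13, BOS), (white, 17, DEN, 17, DEN), (white, 17, DEN, 20, MIA), (white, 17, DEN, 24, NYC), (white, 17, DEN, 28, MIA), (white, 20, MIA, 13, BOS), (white, 20, MIA, 17, DEN), (white, 20, MIA, 20, MIA), (white, 20, MIA, 24, NYC), (white, 20, MIA, 28, MIA), (white, 24, NYC, 13, BOS), (white, 24, NYC, 17, DEN), (white, 24, NYC, 20, MIA), (white, 24, NYC, 24, NYC), (white, 24, NYC, 28, MIA), (white, 28, MIA, 13, BOS), (white, 28, MIA, 17, DEN), (white, 28, MIA, 20, MIA), (white, 28, MIA, 24, NYC), (white, 28, MIA, 28, MIA)}
Filtering on city != city2 leaves {(black, 7, SF, 9, LA), (black, 9, LA, 7, SF), (grey, 14, DC, 27, LA), (grey, 14, DC, 28, ATL), (grey, 27, LA, 14, DC), (grey, 27, LA, 28, ATL), (grey, 28, ATL, 14, DC), (grey, 28, ATL, 27, LA), (white, 13, BOS, 17, DEN), (white, 13, BOS, 20, MIA), (white, 13, BOS, 24, NYC), (white, 13, BOS, 28, MIA), (white, 17, DEN, 13, BOS), (white, 17, DEN, 20, MIA), (white, 17, DEN, 24, NYC), (white, 17, DEN, 28, MIA), (white, 20, MIA, 13, BOS), (white, 20, MIA, 17, DEN), (white, 20, MIA, 24, NYC), (white, 24, NYC, 13, BOS), (white, 24, NYC, 17, DEN), (white, 24, NYC, 20, MIA), (white, 24, NYC, 28, MIA), (white, 28, MIA, 13, BOS), (white, 28, MIA, 17, DEN), (white, 28, MIA, 24, NYC)}.
Keep only column(s) city2, color (17 duplicate(s) eliminated): {(ATL, grey), (BOS, white), (DC, grey), (DEN, white), (LA, black), (LA, grey), (MIA, white), (NYC, white), (SF, black)}

{(ATL, grey), (BOS, white), (DC, grey), (DEN, white), (LA, black), (LA, grey), (MIA, white), (NYC, white), (SF, black)}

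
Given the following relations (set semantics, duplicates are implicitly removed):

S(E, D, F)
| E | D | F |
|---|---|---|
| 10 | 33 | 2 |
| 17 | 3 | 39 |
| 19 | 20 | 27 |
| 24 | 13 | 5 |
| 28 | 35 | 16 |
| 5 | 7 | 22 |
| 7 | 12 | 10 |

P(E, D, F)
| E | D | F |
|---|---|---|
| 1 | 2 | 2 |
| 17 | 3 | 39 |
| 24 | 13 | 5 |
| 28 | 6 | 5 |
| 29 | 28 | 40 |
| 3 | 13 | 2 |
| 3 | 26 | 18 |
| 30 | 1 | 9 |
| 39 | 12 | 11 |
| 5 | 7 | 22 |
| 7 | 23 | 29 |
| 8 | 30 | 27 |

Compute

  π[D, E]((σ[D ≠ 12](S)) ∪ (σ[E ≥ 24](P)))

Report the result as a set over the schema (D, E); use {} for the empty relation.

{(1, 30), (12, 39), (13, 24), (20, 19), (28, 29), (3, 17), (33, 10), (35, 28), (6, 28), (7, 5)}

σ[D ≠ 12]: keep tuples satisfying D ≠ 12 → {(10, 33, 2), (17, 3, 39), (19, 20, 27), (24, 13, 5), (28, 35, 16), (5, 7, 22)}
σ[E ≥ 24]: keep tuples satisfying E ≥ 24 → {(24, 13, 5), (28, 6, 5), (29, 28, 40), (30, 1, 9), (39, 12, 11)}
Set union of the two operands is {(10, 33, 2), (17, 3, 39), (19, 20, 27), (24, 13, 5), (28, 35, 16), (28, 6, 5), (29, 28, 40), (30, 1, 9), (39, 12, 11), (5, 7, 22)}.
π_{D, E} gives {(1, 30), (12, 39), (13, 24), (20, 19), (28, 29), (3, 17), (33, 10), (35, 28), (6, 28), (7, 5)}.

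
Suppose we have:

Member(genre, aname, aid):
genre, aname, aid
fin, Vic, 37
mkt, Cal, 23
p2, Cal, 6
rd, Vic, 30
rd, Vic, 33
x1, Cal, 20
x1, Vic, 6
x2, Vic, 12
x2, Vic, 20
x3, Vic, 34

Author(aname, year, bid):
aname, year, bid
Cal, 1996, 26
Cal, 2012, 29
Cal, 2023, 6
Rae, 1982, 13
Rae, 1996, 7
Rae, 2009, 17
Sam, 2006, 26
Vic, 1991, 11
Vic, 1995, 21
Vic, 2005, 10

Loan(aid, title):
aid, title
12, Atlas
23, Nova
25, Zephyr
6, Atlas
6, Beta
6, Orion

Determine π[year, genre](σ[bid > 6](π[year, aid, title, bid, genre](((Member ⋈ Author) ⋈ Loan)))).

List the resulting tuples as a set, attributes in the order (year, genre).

{(1991, x1), (1991, x2), (1995, x1), (1995, x2), (1996, mkt), (1996, p2), (2005, x1), (2005, x2), (2012, mkt), (2012, p2)}

Member ⋈ Author (natural join on aname): {(fin, Vic, 37, 1991, 11), (fin, Vic, 37, 1995, 21), (fin, Vic, 37, 2005, 10), (mkt, Cal, 23, 1996, 26), (mkt, Cal, 23, 2012, 29), (mkt, Cal, 23, 2023, 6), (p2, Cal, 6, 1996, 26), (p2, Cal, 6, 2012, 29), (p2, Cal, 6, 2023, 6), (rd, Vic, 30, 1991, 11), (rd, Vic, 30, 1995, 21), (rd, Vic, 30, 2005, 10), (rd, Vic, 33, 1991, 11), (rd, Vic, 33, 1995, 21), (rd, Vic, 33, 2005, 10), (x1, Cal, 20, 1996, 26), (x1, Cal, 20, 2012, 29), (x1, Cal, 20, 2023, 6), (x1, Vic, 6, 1991, 11), (x1, Vic, 6, 1995, 21), (x1, Vic, 6, 2005, 10), (x2, Vic, 12, 1991, 11), (x2, Vic, 12, 1995, 21), (x2, Vic, 12, 2005, 10), (x2, Vic, 20, 1991, 11), (x2, Vic, 20, 1995, 21), (x2, Vic, 20, 2005, 10), (x3, Vic, 34, 1991, 11), (x3, Vic, 34, 1995, 21), (x3, Vic, 34, 2005, 10)}
(Member ⋈ Author) ⋈ Loan (natural join on aid): {(mkt, Cal, 23, 1996, 26, Nova), (mkt, Cal, 23, 2012, 29, Nova), (mkt, Cal, 23, 2023, 6, Nova), (p2, Cal, 6, 1996, 26, Atlas), (p2, Cal, 6, 1996, 26, Beta), (p2, Cal, 6, 1996, 26, Orion), (p2, Cal, 6, 2012, 29, Atlas), (p2, Cal, 6, 2012, 29, Beta), (p2, Cal, 6, 2012, 29, Orion), (p2, Cal, 6, 2023, 6, Atlas), (p2, Cal, 6, 2023, 6, Beta), (p2, Cal, 6, 2023, 6, Orion), (x1, Vic, 6, 1991, 11, Atlas), (x1, Vic, 6, 1991, 11, Beta), (x1, Vic, 6, 1991, 11, Orion), (x1, Vic, 6, 1995, 21, Atlas), (x1, Vic, 6, 1995, 21, Beta), (x1, Vic, 6, 1995, 21, Orion), (x1, Vic, 6, 2005, 10, Atlas), (x1, Vic, 6, 2005, 10, Beta), (x1, Vic, 6, 2005, 10, Orion), (x2, Vic, 12, 1991, 11, Atlas), (x2, Vic, 12, 1995, 21, Atlas), (x2, Vic, 12, 2005, 10, Atlas)}
Keep only column(s) year, aid, title, bid, genre: {(1991, 12, Atlas, 11, x2), (1991, 6, Atlas, 11, x1), (1991, 6, Beta, 11, x1), (1991, 6, Orion, 11, x1), (1995, 12, Atlas, 21, x2), (1995, 6, Atlas, 21, x1), (1995, 6, Beta, 21, x1), (1995, 6, Orion, 21, x1), (1996, 23, Nova, 26, mkt), (1996, 6, Atlas, 26, p2), (1996, 6, Beta, 26, p2), (1996, 6, Orion, 26, p2), (2005, 12, Atlas, 10, x2), (2005, 6, Atlas, 10, x1), (2005, 6, Beta, 10, x1), (2005, 6, Orion, 10, x1), (2012, 23, Nova, 29, mkt), (2012, 6, Atlas, 29, p2), (2012, 6, Beta, 29, p2), (2012, 6, Orion, 29, p2), (2023, 23, Nova, 6, mkt), (2023, 6, Atlas, 6, p2), (2023, 6, Beta, 6, p2), (2023, 6, Orion, 6, p2)}
Selection bid > 6: {(1991, 12, Atlas, 11, x2), (1991, 6, Atlas, 11, x1), (1991, 6, Beta, 11, x1), (1991, 6, Orion, 11, x1), (1995, 12, Atlas, 21, x2), (1995, 6, Atlas, 21, x1), (1995, 6, Beta, 21, x1), (1995, 6, Orion, 21, x1), (1996, 23, Nova, 26, mkt), (1996, 6, Atlas, 26, p2), (1996, 6, Beta, 26, p2), (1996, 6, Orion, 26, p2), (2005, 12, Atlas, 10, x2), (2005, 6, Atlas, 10, x1), (2005, 6, Beta, 10, x1), (2005, 6, Orion, 10, x1), (2012, 23, Nova, 29, mkt), (2012, 6, Atlas, 29, p2), (2012, 6, Beta, 29, p2), (2012, 6, Orion, 29, p2)}
Keep only column(s) year, genre (10 duplicate(s) eliminated): {(1991, x1), (1991, x2), (1995, x1), (1995, x2), (1996, mkt), (1996, p2), (2005, x1), (2005, x2), (2012, mkt), (2012, p2)}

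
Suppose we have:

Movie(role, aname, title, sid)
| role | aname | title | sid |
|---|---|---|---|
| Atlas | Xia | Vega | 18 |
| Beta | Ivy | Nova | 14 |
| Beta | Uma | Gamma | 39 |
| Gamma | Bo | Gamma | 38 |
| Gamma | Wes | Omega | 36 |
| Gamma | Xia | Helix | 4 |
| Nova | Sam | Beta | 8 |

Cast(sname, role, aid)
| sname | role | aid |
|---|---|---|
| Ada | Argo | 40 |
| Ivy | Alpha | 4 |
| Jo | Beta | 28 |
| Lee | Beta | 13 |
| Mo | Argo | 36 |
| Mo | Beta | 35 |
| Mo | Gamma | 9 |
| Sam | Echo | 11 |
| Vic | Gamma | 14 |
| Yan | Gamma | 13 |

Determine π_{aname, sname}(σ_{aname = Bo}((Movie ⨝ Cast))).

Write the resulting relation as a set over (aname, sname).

{(Bo, Mo), (Bo, Vic), (Bo, Yan)}

Movie ⋈ Cast (natural join on role): {(Beta, Ivy, Nova, 14, Jo, 28), (Beta, Ivy, Nova, 14, Lee, 13), (Beta, Ivy, Nova, 14, Mo, 35), (Beta, Uma, Gamma, 39, Jo, 28), (Beta, Uma, Gamma, 39, Lee, 13), (Beta, Uma, Gamma, 39, Mo, 35), (Gamma, Bo, Gamma, 38, Mo, 9), (Gamma, Bo, Gamma, 38, Vic, 14), (Gamma, Bo, Gamma, 38, Yan, 13), (Gamma, Wes, Omega, 36, Mo, 9), (Gamma, Wes, Omega, 36, Vic, 14), (Gamma, Wes, Omega, 36, Yan, 13), (Gamma, Xia, Helix, 4, Mo, 9), (Gamma, Xia, Helix, 4, Vic, 14), (Gamma, Xia, Helix, 4, Yan, 13)}
Filtering on aname = Bo leaves {(Gamma, Bo, Gamma, 38, Mo, 9), (Gamma, Bo, Gamma, 38, Vic, 14), (Gamma, Bo, Gamma, 38, Yan, 13)}.
Keep only column(s) aname, sname: {(Bo, Mo), (Bo, Vic), (Bo, Yan)}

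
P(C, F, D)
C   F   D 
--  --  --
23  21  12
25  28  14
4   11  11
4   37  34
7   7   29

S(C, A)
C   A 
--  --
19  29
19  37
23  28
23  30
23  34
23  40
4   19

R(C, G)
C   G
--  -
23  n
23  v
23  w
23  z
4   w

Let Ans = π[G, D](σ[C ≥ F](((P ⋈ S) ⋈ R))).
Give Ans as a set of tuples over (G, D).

P ⋈ S (natural join on C): {(23, 21, 12, 28), (23, 21, 12, 30), (23, 21, 12, 34), (23, 21, 12, 40), (4, 11, 11, 19), (4, 37, 34, 19)}
(P ⋈ S) ⋈ R (natural join on C): {(23, 21, 12, 28, n), (23, 21, 12, 28, v), (23, 21, 12, 28, w), (23, 21, 12, 28, z), (23, 21, 12, 30, n), (23, 21, 12, 30, v), (23, 21, 12, 30, w), (23, 21, 12, 30, z), (23, 21, 12, 34, n), (23, 21, 12, 34, v), (23, 21, 12, 34, w), (23, 21, 12, 34, z), (23, 21, 12, 40, n), (23, 21, 12, 40, v), (23, 21, 12, 40, w), (23, 21, 12, 40, z), (4, 11, 11, 19, w), (4, 37, 34, 19, w)}
Filtering on C ≥ F leaves {(23, 21, 12, 28, n), (23, 21, 12, 28, v), (23, 21, 12, 28, w), (23, 21, 12, 28, z), (23, 21, 12, 30, n), (23, 21, 12, 30, v), (23, 21, 12, 30, w), (23, 21, 12, 30, z), (23, 21, 12, 34, n), (23, 21, 12, 34, v), (23, 21, 12, 34, w), (23, 21, 12, 34, z), (23, 21, 12, 40, n), (23, 21, 12, 40, v), (23, 21, 12, 40, w), (23, 21, 12, 40, z)}.
Projecting to G, D (12 duplicate(s) eliminated): {(n, 12), (v, 12), (w, 12), (z, 12)}

{(n, 12), (v, 12), (w, 12), (z, 12)}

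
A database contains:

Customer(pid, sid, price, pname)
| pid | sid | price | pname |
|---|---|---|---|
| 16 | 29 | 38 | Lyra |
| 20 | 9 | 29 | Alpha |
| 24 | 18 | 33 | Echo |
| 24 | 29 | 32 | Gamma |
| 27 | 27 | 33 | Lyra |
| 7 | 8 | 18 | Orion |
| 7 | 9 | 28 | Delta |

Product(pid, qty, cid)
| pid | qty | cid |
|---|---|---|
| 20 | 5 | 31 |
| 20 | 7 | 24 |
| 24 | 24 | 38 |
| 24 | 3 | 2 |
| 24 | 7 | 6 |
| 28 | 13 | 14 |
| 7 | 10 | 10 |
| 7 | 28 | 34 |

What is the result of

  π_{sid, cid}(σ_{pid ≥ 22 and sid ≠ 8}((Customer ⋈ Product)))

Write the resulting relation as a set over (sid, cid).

Natural join on pid: {(20, 9, 29, Alpha, 5, 31), (20, 9, 29, Alpha, 7, 24), (24, 18, 33, Echo, 24, 38), (24, 18, 33, Echo, 3, 2), (24, 18, 33, Echo, 7, 6), (24, 29, 32, Gamma, 24, 38), (24, 29, 32, Gamma, 3, 2), (24, 29, 32, Gamma, 7, 6), (7, 8, 18, Orion, 10, 10), (7, 8, 18, Orion, 28, 34), (7, 9, 28, Delta, 10, 10), (7, 9, 28, Delta, 28, 34)}
Filtering on pid ≥ 22 and sid ≠ 8 leaves {(24, 18, 33, Echo, 24, 38), (24, 18, 33, Echo, 3, 2), (24, 18, 33, Echo, 7, 6), (24, 29, 32, Gamma, 24, 38), (24, 29, 32, Gamma, 3, 2), (24, 29, 32, Gamma, 7, 6)}.
π[sid, cid]: project onto (sid, cid) → {(18, 2), (18, 38), (18, 6), (29, 2), (29, 38), (29, 6)}

{(18, 2), (18, 38), (18, 6), (29, 2), (29, 38), (29, 6)}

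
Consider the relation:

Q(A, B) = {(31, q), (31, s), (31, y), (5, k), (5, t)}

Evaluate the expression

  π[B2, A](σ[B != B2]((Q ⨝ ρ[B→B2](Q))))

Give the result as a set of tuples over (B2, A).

{(k, 5), (q, 31), (s, 31), (t, 5), (y, 31)}

ρ[B→B2]: schema becomes (A, B2); tuples unchanged.
Q ⋈ ρ[B→B2](Q) (natural join on A): {(31, q, q), (31, q, s), (31, q, y), (31, s, q), (31, s, s), (31, s, y), (31, y, q), (31, y, s), (31, y, y), (5, k, k), (5, k, t), (5, t, k), (5, t, t)}
Selection B != B2: {(31, q, s), (31, q, y), (31, s, q), (31, s, y), (31, y, q), (31, y, s), (5, k, t), (5, t, k)}
π_{B2, A} gives {(k, 5), (q, 31), (s, 31), (t, 5), (y, 31)} (3 duplicate(s) eliminated).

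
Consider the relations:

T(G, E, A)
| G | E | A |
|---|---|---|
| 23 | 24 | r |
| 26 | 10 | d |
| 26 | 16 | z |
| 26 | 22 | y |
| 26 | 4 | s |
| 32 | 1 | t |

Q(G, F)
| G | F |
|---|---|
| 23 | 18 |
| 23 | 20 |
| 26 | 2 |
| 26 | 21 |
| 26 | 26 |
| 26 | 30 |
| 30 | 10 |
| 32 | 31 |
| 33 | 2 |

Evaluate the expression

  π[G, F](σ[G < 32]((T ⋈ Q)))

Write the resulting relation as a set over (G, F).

T ⋈ Q (natural join on G): {(23, 24, r, 18), (23, 24, r, 20), (26, 10, d, 2), (26, 10, d, 21), (26, 10, d, 26), (26, 10, d, 30), (26, 16, z, 2), (26, 16, z, 21), (26, 16, z, 26), (26, 16, z, 30), (26, 22, y, 2), (26, 22, y, 21), (26, 22, y, 26), (26, 22, y, 30), (26, 4, s, 2), (26, 4, s, 21), (26, 4, s, 26), (26, 4, s, 30), (32, 1, t, 31)}
Filtering on G < 32 leaves {(23, 24, r, 18), (23, 24, r, 20), (26, 10, d, 2), (26, 10, d, 21), (26, 10, d, 26), (26, 10, d, 30), (26, 16, z, 2), (26, 16, z, 21), (26, 16, z, 26), (26, 16, z, 30), (26, 22, y, 2), (26, 22, y, 21), (26, 22, y, 26), (26, 22, y, 30), (26, 4, s, 2), (26, 4, s, 21), (26, 4, s, 26), (26, 4, s, 30)}.
π[G, F]: project onto (G, F) (12 duplicate(s) eliminated) → {(23, 18), (23, 20), (26, 2), (26, 21), (26, 26), (26, 30)}

{(23, 18), (23, 20), (26, 2), (26, 21), (26, 26), (26, 30)}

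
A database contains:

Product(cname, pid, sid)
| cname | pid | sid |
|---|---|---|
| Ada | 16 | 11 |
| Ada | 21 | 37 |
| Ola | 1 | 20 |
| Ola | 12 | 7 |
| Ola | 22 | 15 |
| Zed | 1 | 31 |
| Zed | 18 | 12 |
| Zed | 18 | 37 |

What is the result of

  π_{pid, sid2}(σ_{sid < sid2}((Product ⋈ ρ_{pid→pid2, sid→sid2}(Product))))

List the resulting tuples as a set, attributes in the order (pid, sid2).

ρ[pid→pid2, sid→sid2]: schema becomes (cname, pid2, sid2); tuples unchanged.
Product ⋈ ρ_{pid→pid2, sid→sid2}(Product) (natural join on cname): {(Ada, 16, 11, 16, 11), (Ada, 16, 11, 21, 37), (Ada, 21, 37, 16, 11), (Ada, 21, 37, 21, 37), (Ola, 1, 20, 1, 20), (Ola, 1, 20, 12, 7), (Ola, 1, 20, 22, 15), (Ola, 12, 7, 1, 20), (Ola, 12, 7, 12, 7), (Ola, 12, 7, 22, 15), (Ola, 22, 15, 1, 20), (Ola, 22, 15, 12, 7), (Ola, 22, 15, 22, 15), (Zed, 1, 31, 1, 31), (Zed, 1, 31, 18, 12), (Zed, 1, 31, 18, 37), (Zed, 18, 12, 1, 31), (Zed, 18, 12, 18, 12), (Zed, 18, 12, 18, 37), (Zed, 18, 37, 1, 31), (Zed, 18, 37, 18, 12), (Zed, 18, 37, 18, 37)}
σ[sid < sid2]: keep tuples satisfying sid < sid2 → {(Ada, 16, 11, 21, 37), (Ola, 12, 7, 1, 20), (Ola, 12, 7, 22, 15), (Ola, 22, 15, 1, 20), (Zed, 1, 31, 18, 37), (Zed, 18, 12, 1, 31), (Zed, 18, 12, 18, 37)}
π_{pid, sid2} gives {(1, 37), (12, 15), (12, 20), (16, 37), (18, 31), (18, 37), (22, 20)}.

{(1, 37), (12, 15), (12, 20), (16, 37), (18, 31), (18, 37), (22, 20)}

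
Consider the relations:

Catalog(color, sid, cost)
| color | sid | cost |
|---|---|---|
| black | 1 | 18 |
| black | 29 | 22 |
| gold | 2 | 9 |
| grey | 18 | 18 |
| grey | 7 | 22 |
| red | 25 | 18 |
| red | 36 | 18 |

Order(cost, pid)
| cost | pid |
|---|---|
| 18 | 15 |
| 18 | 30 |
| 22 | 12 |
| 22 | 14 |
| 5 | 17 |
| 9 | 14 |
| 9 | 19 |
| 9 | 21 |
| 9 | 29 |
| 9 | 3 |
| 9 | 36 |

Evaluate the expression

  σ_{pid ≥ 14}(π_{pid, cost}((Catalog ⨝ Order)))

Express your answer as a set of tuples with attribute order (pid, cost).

{(14, 22), (14, 9), (15, 18), (19, 9), (21, 9), (29, 9), (30, 18), (36, 9)}

Catalog ⋈ Order (natural join on cost): {(black, 1, 18, 15), (black, 1, 18, 30), (black, 29, 22, 12), (black, 29, 22, 14), (gold, 2, 9, 14), (gold, 2, 9, 19), (gold, 2, 9, 21), (gold, 2, 9, 29), (gold, 2, 9, 3), (gold, 2, 9, 36), (grey, 18, 18, 15), (grey, 18, 18, 30), (grey, 7, 22, 12), (grey, 7, 22, 14), (red, 25, 18, 15), (red, 25, 18, 30), (red, 36, 18, 15), (red, 36, 18, 30)}
π_{pid, cost} gives {(12, 22), (14, 22), (14, 9), (15, 18), (19, 9), (21, 9), (29, 9), (3, 9), (30, 18), (36, 9)} (8 duplicate(s) eliminated).
σ[pid ≥ 14]: keep tuples satisfying pid ≥ 14 → {(14, 22), (14, 9), (15, 18), (19, 9), (21, 9), (29, 9), (30, 18), (36, 9)}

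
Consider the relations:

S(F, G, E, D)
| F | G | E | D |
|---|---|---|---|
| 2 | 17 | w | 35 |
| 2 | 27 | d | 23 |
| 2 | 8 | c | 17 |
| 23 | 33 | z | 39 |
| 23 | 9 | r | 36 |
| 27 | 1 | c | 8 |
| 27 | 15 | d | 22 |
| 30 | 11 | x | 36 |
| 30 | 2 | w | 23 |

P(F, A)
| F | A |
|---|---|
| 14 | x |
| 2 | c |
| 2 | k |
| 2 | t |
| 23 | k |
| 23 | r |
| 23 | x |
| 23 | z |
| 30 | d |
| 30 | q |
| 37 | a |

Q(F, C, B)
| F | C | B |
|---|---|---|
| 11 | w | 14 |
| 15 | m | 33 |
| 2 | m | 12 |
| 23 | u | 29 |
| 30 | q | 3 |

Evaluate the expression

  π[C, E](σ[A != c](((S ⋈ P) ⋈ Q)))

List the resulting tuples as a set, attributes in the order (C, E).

S ⋈ P (natural join on F): {(2, 17, w, 35, c), (2, 17, w, 35, k), (2, 17, w, 35, t), (2, 27, d, 23, c), (2, 27, d, 23, k), (2, 27, d, 23, t), (2, 8, c, 17, c), (2, 8, c, 17, k), (2, 8, c, 17, t), (23, 33, z, 39, k), (23, 33, z, 39, r), (23, 33, z, 39, x), (23, 33, z, 39, z), (23, 9, r, 36, k), (23, 9, r, 36, r), (23, 9, r, 36, x), (23, 9, r, 36, z), (30, 11, x, 36, d), (30, 11, x, 36, q), (30, 2, w, 23, d), (30, 2, w, 23, q)}
(S ⋈ P) ⋈ Q (natural join on F): {(2, 17, w, 35, c, m, 12), (2, 17, w, 35, k, m, 12), (2, 17, w, 35, t, m, 12), (2, 27, d, 23, c, m, 12), (2, 27, d, 23, k, m, 12), (2, 27, d, 23, t, m, 12), (2, 8, c, 17, c, m, 12), (2, 8, c, 17, k, m, 12), (2, 8, c, 17, t, m, 12), (23, 33, z, 39, k, u, 29), (23, 33, z, 39, r, u, 29), (23, 33, z, 39, x, u, 29), (23, 33, z, 39, z, u, 29), (23, 9, r, 36, k, u, 29), (23, 9, r, 36, r, u, 29), (23, 9, r, 36, x, u, 29), (23, 9, r, 36, z, u, 29), (30, 11, x, 36, d, q, 3), (30, 11, x, 36, q, q, 3), (30, 2, w, 23, d, q, 3), (30, 2, w, 23, q, q, 3)}
Apply σ_{A != c}; surviving tuples: {(2, 17, w, 35, k, m, 12), (2, 17, w, 35, t, m, 12), (2, 27, d, 23, k, m, 12), (2, 27, d, 23, t, m, 12), (2, 8, c, 17, k, m, 12), (2, 8, c, 17, t, m, 12), (23, 33, z, 39, k, u, 29), (23, 33, z, 39, r, u, 29), (23, 33, z, 39, x, u, 29), (23, 33, z, 39, z, u, 29), (23, 9, r, 36, k, u, 29), (23, 9, r, 36, r, u, 29), (23, 9, r, 36, x, u, 29), (23, 9, r, 36, z, u, 29), (30, 11, x, 36, d, q, 3), (30, 11, x, 36, q, q, 3), (30, 2, w, 23, d, q, 3), (30, 2, w, 23, q, q, 3)}
π_{C, E} gives {(m, c), (m, d), (m, w), (q, w), (q, x), (u, r), (u, z)} (11 duplicate(s) eliminated).

{(m, c), (m, d), (m, w), (q, w), (q, x), (u, r), (u, z)}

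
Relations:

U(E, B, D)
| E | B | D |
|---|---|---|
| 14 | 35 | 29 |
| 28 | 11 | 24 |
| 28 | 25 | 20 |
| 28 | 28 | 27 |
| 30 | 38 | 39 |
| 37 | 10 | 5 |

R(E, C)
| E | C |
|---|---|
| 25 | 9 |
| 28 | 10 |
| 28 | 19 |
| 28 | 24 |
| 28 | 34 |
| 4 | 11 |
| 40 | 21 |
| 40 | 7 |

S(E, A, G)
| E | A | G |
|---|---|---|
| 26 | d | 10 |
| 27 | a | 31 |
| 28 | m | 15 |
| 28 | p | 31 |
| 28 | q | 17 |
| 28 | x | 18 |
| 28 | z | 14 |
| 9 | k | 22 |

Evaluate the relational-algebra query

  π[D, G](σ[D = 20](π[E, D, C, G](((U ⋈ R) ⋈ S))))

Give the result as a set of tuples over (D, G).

{(20, 14), (20, 15), (20, 17), (20, 18), (20, 31)}

Natural join on E: {(28, 11, 24, 10), (28, 11, 24, 19), (28, 11, 24, 24), (28, 11, 24, 34), (28, 25, 20, 10), (28, 25, 20, 19), (28, 25, 20, 24), (28, 25, 20, 34), (28, 28, 27, 10), (28, 28, 27, 19), (28, 28, 27, 24), (28, 28, 27, 34)}
Natural join on E: {(28, 11, 24, 10, m, 15), (28, 11, 24, 10, p, 31), (28, 11, 24, 10, q, 17), (28, 11, 24, 10, x, 18), (28, 11, 24, 10, z, 14), (28, 11, 24, 19, m, 15), (28, 11, 24, 19, p, 31), (28, 11, 24, 19, q, 17), (28, 11, 24, 19, x, 18), (28, 11, 24, 19, z, 14), (28, 11, 24, 24, m, 15), (28, 11, 24, 24, p, 31), (28, 11, 24, 24, q, 17), (28, 11, 24, 24, x, 18), (28, 11, 24, 24, z, 14), (28, 11, 24, 34, m, 15), (28, 11, 24, 34, p, 31), (28, 11, 24, 34, q, 17), (28, 11, 24, 34, x, 18), (28, 11, 24, 34, z, 14), (28, 25, 20, 10, m, 15), (28, 25, 20, 10, p, 31), (28, 25, 20, 10, q, 17), (28, 25, 20, 10, x, 18), (28, 25, 20, 10, z, 14), (28, 25, 20, 19, m, 15), (28, 25, 20, 19, p, 31), (28, 25, 20, 19, q, 17), (28, 25, 20, 19, x, 18), (28, 25, 20, 19, z, 14), (28, 25, 20, 24, m, 15), (28, 25, 20, 24, p, 31), (28, 25, 20, 24, q, 17), (28, 25, 20, 24, x, 18), (28, 25, 20, 24, z, 14), (28, 25, 20, 34, m, 15), (28, 25, 20, 34, p, 31), (28, 25, 20, 34, q, 17), (28, 25, 20, 34, x, 18), (28, 25, 20, 34, z, 14), (28, 28, 27, 10, m, 15), (28, 28, 27, 10, p, 31), (28, 28, 27, 10, q, 17), (28, 28, 27, 10, x, 18), (28, 28, 27, 10, z, 14), (28, 28, 27, 19, m, 15), (28, 28, 27, 19, p, 31), (28, 28, 27, 19, q, 17), (28, 28, 27, 19, x, 18), (28, 28, 27, 19, z, 14), (28, 28, 27, 24, m, 15), (28, 28, 27, 24, p, 31), (28, 28, 27, 24, q, 17), (28, 28, 27, 24, x, 18), (28, 28, 27, 24, z, 14), (28, 28, 27, 34, m, 15), (28, 28, 27, 34, p, 31), (28, 28, 27, 34, q, 17), (28, 28, 27, 34, x, 18), (28, 28, 27, 34, z, 14)}
Keep only column(s) E, D, C, G: {(28, 20, 10, 14), (28, 20, 10, 15), (28, 20, 10, 17), (28, 20, 10, 18), (28, 20, 10, 31), (28, 20, 19, 14), (28, 20, 19, 15), (28, 20, 19, 17), (28, 20, 19, 18), (28, 20, 19, 31), (28, 20, 24, 14), (28, 20, 24, 15), (28, 20, 24, 17), (28, 20, 24, 18), (28, 20, 24, 31), (28, 20, 34, 14), (28, 20, 34, 15), (28, 20, 34, 17), (28, 20, 34, 18), (28, 20, 34, 31), (28, 24, 10, 14), (28, 24, 10, 15), (28, 24, 10, 17), (28, 24, 10, 18), (28, 24, 10, 31), (28, 24, 19, 14), (28, 24, 19, 15), (28, 24, 19, 17), (28, 24, 19, 18), (28, 24, 19, 31), (28, 24, 24, 14), (28, 24, 24, 15), (28, 24, 24, 17), (28, 24, 24, 18), (28, 24, 24, 31), (28, 24, 34, 14), (28, 24, 34, 15), (28, 24, 34, 17), (28, 24, 34, 18), (28, 24, 34, 31), (28, 27, 10, 14), (28, 27, 10, 15), (28, 27, 10, 17), (28, 27, 10, 18), (28, 27, 10, 31), (28, 27, 19, 14), (28, 27, 19, 15), (28, 27, 19, 17), (28, 27, 19, 18), (28, 27, 19, 31), (28, 27, 24, 14), (28, 27, 24, 15), (28, 27, 24, 17), (28, 27, 24, 18), (28, 27, 24, 31), (28, 27, 34, 14), (28, 27, 34, 15), (28, 27, 34, 17), (28, 27, 34, 18), (28, 27, 34, 31)}
Filtering on D = 20 leaves {(28, 20, 10, 14), (28, 20, 10, 15), (28, 20, 10, 17), (28, 20, 10, 18), (28, 20, 10, 31), (28, 20, 19, 14), (28, 20, 19, 15), (28, 20, 19, 17), (28, 20, 19, 18), (28, 20, 19, 31), (28, 20, 24, 14), (28, 20, 24, 15), (28, 20, 24, 17), (28, 20, 24, 18), (28, 20, 24, 31), (28, 20, 34, 14), (28, 20, 34, 15), (28, 20, 34, 17), (28, 20, 34, 18), (28, 20, 34, 31)}.
Keep only column(s) D, G (15 duplicate(s) eliminated): {(20, 14), (20, 15), (20, 17), (20, 18), (20, 31)}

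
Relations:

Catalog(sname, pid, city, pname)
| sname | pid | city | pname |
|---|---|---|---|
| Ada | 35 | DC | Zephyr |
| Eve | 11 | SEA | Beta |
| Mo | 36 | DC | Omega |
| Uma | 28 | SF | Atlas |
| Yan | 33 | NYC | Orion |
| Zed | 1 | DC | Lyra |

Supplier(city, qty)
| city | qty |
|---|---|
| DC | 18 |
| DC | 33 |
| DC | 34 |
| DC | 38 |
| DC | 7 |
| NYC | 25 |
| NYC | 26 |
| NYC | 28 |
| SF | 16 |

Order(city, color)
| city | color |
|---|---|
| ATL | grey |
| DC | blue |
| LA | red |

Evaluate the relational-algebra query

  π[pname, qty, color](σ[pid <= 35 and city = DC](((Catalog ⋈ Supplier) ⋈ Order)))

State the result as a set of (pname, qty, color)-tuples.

{(Lyra, 18, blue), (Lyra, 33, blue), (Lyra, 34, blue), (Lyra, 38, blue), (Lyra, 7, blue), (Zephyr, 18, blue), (Zephyr, 33, blue), (Zephyr, 34, blue), (Zephyr, 38, blue), (Zephyr, 7, blue)}

Joining Catalog and Supplier on city yields {(Ada, 35, DC, Zephyr, 18), (Ada, 35, DC, Zephyr, 33), (Ada, 35, DC, Zephyr, 34), (Ada, 35, DC, Zephyr, 38), (Ada, 35, DC, Zephyr, 7), (Mo, 36, DC, Omega, 18), (Mo, 36, DC, Omega, 33), (Mo, 36, DC, Omega, 34), (Mo, 36, DC, Omega, 38), (Mo, 36, DC, Omega, 7), (Uma, 28, SF, Atlas, 16), (Yan, 33, NYC, Orion, 25), (Yan, 33, NYC, Orion, 26), (Yan, 33, NYC, Orion, 28), (Zed, 1, DC, Lyra, 18), (Zed, 1, DC, Lyra, 33), (Zed, 1, DC, Lyra, 34), (Zed, 1, DC, Lyra, 38), (Zed, 1, DC, Lyra, 7)}.
Joining (Catalog ⋈ Supplier) and Order on city yields {(Ada, 35, DC, Zephyr, 18, blue), (Ada, 35, DC, Zephyr, 33, blue), (Ada, 35, DC, Zephyr, 34, blue), (Ada, 35, DC, Zephyr, 38, blue), (Ada, 35, DC, Zephyr, 7, blue), (Mo, 36, DC, Omega, 18, blue), (Mo, 36, DC, Omega, 33, blue), (Mo, 36, DC, Omega, 34, blue), (Mo, 36, DC, Omega, 38, blue), (Mo, 36, DC, Omega, 7, blue), (Zed, 1, DC, Lyra, 18, blue), (Zed, 1, DC, Lyra, 33, blue), (Zed, 1, DC, Lyra, 34, blue), (Zed, 1, DC, Lyra, 38, blue), (Zed, 1, DC, Lyra, 7, blue)}.
Selection pid <= 35 and city = DC: {(Ada, 35, DC, Zephyr, 18, blue), (Ada, 35, DC, Zephyr, 33, blue), (Ada, 35, DC, Zephyr, 34, blue), (Ada, 35, DC, Zephyr, 38, blue), (Ada, 35, DC, Zephyr, 7, blue), (Zed, 1, DC, Lyra, 18, blue), (Zed, 1, DC, Lyra, 33, blue), (Zed, 1, DC, Lyra, 34, blue), (Zed, 1, DC, Lyra, 38, blue), (Zed, 1, DC, Lyra, 7, blue)}
π[pname, qty, color]: project onto (pname, qty, color) → {(Lyra, 18, blue), (Lyra, 33, blue), (Lyra, 34, blue), (Lyra, 38, blue), (Lyra, 7, blue), (Zephyr, 18, blue), (Zephyr, 33, blue), (Zephyr, 34, blue), (Zephyr, 38, blue), (Zephyr, 7, blue)}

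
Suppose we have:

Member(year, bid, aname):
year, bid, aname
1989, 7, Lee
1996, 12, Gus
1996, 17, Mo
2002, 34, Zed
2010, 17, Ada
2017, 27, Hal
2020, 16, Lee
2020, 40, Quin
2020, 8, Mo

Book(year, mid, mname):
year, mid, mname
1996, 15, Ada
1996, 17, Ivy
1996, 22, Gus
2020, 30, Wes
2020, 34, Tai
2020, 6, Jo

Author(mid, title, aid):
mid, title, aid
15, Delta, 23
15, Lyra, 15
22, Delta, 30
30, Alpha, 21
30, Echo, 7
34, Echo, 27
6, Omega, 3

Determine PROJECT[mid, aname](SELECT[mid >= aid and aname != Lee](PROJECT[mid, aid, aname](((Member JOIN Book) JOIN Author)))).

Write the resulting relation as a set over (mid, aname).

{(15, Gus), (15, Mo), (30, Mo), (30, Quin), (34, Mo), (34, Quin), (6, Mo), (6, Quin)}

Joining Member and Book on year yields {(1996, 12, Gus, 15, Ada), (1996, 12, Gus, 17, Ivy), (1996, 12, Gus, 22, Gus), (1996, 17, Mo, 15, Ada), (1996, 17, Mo, 17, Ivy), (1996, 17, Mo, 22, Gus), (2020, 16, Lee, 30, Wes), (2020, 16, Lee, 34, Tai), (2020, 16, Lee, 6, Jo), (2020, 40, Quin, 30, Wes), (2020, 40, Quin, 34, Tai), (2020, 40, Quin, 6, Jo), (2020, 8, Mo, 30, Wes), (2020, 8, Mo, 34, Tai), (2020, 8, Mo, 6, Jo)}.
Joining (Member JOIN Book) and Author on mid yields {(1996, 12, Gus, 15, Ada, Delta, 23), (1996, 12, Gus, 15, Ada, Lyra, 15), (1996, 12, Gus, 22, Gus, Delta, 30), (1996, 17, Mo, 15, Ada, Delta, 23), (1996, 17, Mo, 15, Ada, Lyra, 15), (1996, 17, Mo, 22, Gus, Delta, 30), (2020, 16, Lee, 30, Wes, Alpha, 21), (2020, 16, Lee, 30, Wes, Echo, 7), (2020, 16, Lee, 34, Tai, Echo, 27), (2020, 16, Lee, 6, Jo, Omega, 3), (2020, 40, Quin, 30, Wes, Alpha, 21), (2020, 40, Quin, 30, Wes, Echo, 7), (2020, 40, Quin, 34, Tai, Echo, 27), (2020, 40, Quin, 6, Jo, Omega, 3), (2020, 8, Mo, 30, Wes, Alpha, 21), (2020, 8, Mo, 30, Wes, Echo, 7), (2020, 8, Mo, 34, Tai, Echo, 27), (2020, 8, Mo, 6, Jo, Omega, 3)}.
π_{mid, aid, aname} gives {(15, 15, Gus), (15, 15, Mo), (15, 23, Gus), (15, 23, Mo), (22, 30, Gus), (22, 30, Mo), (30, 21, Lee), (30, 21, Mo), (30, 21, Quin), (30, 7, Lee), (30, 7, Mo), (30, 7, Quin), (34, 27, Lee), (34, 27, Mo), (34, 27, Quin), (6, 3, Lee), (6, 3, Mo), (6, 3, Quin)}.
Filtering on mid >= aid and aname != Lee leaves {(15, 15, Gus), (15, 15, Mo), (30, 21, Mo), (30, 21, Quin), (30, 7, Mo), (30, 7, Quin), (34, 27, Mo), (34, 27, Quin), (6, 3, Mo), (6, 3, Quin)}.
π_{mid, aname} gives {(15, Gus), (15, Mo), (30, Mo), (30, Quin), (34, Mo), (34, Quin), (6, Mo), (6, Quin)} (2 duplicate(s) eliminated).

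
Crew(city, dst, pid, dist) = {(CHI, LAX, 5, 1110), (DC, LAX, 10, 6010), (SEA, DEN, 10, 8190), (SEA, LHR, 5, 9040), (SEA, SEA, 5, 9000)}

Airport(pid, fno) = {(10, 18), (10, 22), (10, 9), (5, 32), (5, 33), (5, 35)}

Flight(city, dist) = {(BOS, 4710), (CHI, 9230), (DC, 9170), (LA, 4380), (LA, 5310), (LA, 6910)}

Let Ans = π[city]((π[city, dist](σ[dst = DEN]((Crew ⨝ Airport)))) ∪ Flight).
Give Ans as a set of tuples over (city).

Joining Crew and Airport on pid yields {(CHI, LAX, 5, 1110, 32), (CHI, LAX, 5, 1110, 33), (CHI, LAX, 5, 1110, 35), (DC, LAX, 10, 6010, 18), (DC, LAX, 10, 6010, 22), (DC, LAX, 10, 6010, 9), (SEA, DEN, 10, 8190, 18), (SEA, DEN, 10, 8190, 22), (SEA, DEN, 10, 8190, 9), (SEA, LHR, 5, 9040, 32), (SEA, LHR, 5, 9040, 33), (SEA, LHR, 5, 9040, 35), (SEA, SEA, 5, 9000, 32), (SEA, SEA, 5, 9000, 33), (SEA, SEA, 5, 9000, 35)}.
Selection dst = DEN: {(SEA, DEN, 10, 8190, 18), (SEA, DEN, 10, 8190, 22), (SEA, DEN, 10, 8190, 9)}
π_{city, dist} gives {(SEA, 8190)} (2 duplicate(s) eliminated).
Set union of the two operands is {(BOS, 4710), (CHI, 9230), (DC, 9170), (LA, 4380), (LA, 5310), (LA, 6910), (SEA, 8190)}.
π_{city} gives {BOS, CHI, DC, LA, SEA} (2 duplicate(s) eliminated).

{BOS, CHI, DC, LA, SEA}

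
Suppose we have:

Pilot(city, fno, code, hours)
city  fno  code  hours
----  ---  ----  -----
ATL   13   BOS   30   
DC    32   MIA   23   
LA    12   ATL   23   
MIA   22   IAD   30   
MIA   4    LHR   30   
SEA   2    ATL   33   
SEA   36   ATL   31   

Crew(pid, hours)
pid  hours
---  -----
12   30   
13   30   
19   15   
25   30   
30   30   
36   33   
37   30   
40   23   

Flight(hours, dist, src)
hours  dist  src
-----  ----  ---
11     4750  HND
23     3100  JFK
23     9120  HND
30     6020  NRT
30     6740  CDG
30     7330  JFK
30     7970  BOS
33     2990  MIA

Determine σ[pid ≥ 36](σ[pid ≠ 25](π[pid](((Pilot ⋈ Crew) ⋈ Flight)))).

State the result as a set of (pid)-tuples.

{36, 37, 40}

Joining Pilot and Crew on hours yields {(ATL, 13, BOS, 30, 12), (ATL, 13, BOS, 30, 13), (ATL, 13, BOS, 30, 25), (ATL, 13, BOS, 30, 30), (ATL, 13, BOS, 30, 37), (DC, 32, MIA, 23, 40), (LA, 12, ATL, 23, 40), (MIA, 22, IAD, 30, 12), (MIA, 22, IAD, 30, 13), (MIA, 22, IAD, 30, 25), (MIA, 22, IAD, 30, 30), (MIA, 22, IAD, 30, 37), (MIA, 4, LHR, 30, 12), (MIA, 4, LHR, 30, 13), (MIA, 4, LHR, 30, 25), (MIA, 4, LHR, 30, 30), (MIA, 4, LHR, 30, 37), (SEA, 2, ATL, 33, 36)}.
Joining (Pilot ⋈ Crew) and Flight on hours yields {(ATL, 13, BOS, 30, 12, 6020, NRT), (ATL, 13, BOS, 30, 12, 6740, CDG), (ATL, 13, BOS, 30, 12, 7330, JFK), (ATL, 13, BOS, 30, 12, 7970, BOS), (ATL, 13, BOS, 30, 13, 6020, NRT), (ATL, 13, BOS, 30, 13, 6740, CDG), (ATL, 13, BOS, 30, 13, 7330, JFK), (ATL, 13, BOS, 30, 13, 7970, BOS), (ATL, 13, BOS, 30, 25, 6020, NRT), (ATL, 13, BOS, 30, 25, 6740, CDG), (ATL, 13, BOS, 30, 25, 7330, JFK), (ATL, 13, BOS, 30, 25, 7970, BOS), (ATL, 13, BOS, 30, 30, 6020, NRT), (ATL, 13, BOS, 30, 30, 6740, CDG), (ATL, 13, BOS, 30, 30, 7330, JFK), (ATL, 13, BOS, 30, 30, 7970, BOS), (ATL, 13, BOS, 30, 37, 6020, NRT), (ATL, 13, BOS, 30, 37, 6740, CDG), (ATL, 13, BOS, 30, 37, 7330, JFK), (ATL, 13, BOS, 30, 37, 7970, BOS), (DC, 32, MIA, 23, 40, 3100, JFK), (DC, 32, MIA, 23, 40, 9120, HND), (LA, 12, ATL, 23, 40, 3100, JFK), (LA, 12, ATL, 23, 40, 9120, HND), (MIA, 22, IAD, 30, 12, 6020, NRT), (MIA, 22, IAD, 30, 12, 6740, CDG), (MIA, 22, IAD, 30, 12, 7330, JFK), (MIA, 22, IAD, 30, 12, 7970, BOS), (MIA, 22, IAD, 30, 13, 6020, NRT), (MIA, 22, IAD, 30, 13, 6740, CDG), (MIA, 22, IAD, 30, 13, 7330, JFK), (MIA, 22, IAD, 30, 13, 7970, BOS), (MIA, 22, IAD, 30, 25, 6020, NRT), (MIA, 22, IAD, 30, 25, 6740, CDG), (MIA, 22, IAD, 30, 25, 7330, JFK), (MIA, 22, IAD, 30, 25, 7970, BOS), (MIA, 22, IAD, 30, 30, 6020, NRT), (MIA, 22, IAD, 30, 30, 6740, CDG), (MIA, 22, IAD, 30, 30, 7330, JFK), (MIA, 22, IAD, 30, 30, 7970, BOS), (MIA, 22, IAD, 30, 37, 6020, NRT), (MIA, 22, IAD, 30, 37, 6740, CDG), (MIA, 22, IAD, 30, 37, 7330, JFK), (MIA, 22, IAD, 30, 37, 7970, BOS), (MIA, 4, LHR, 30, 12, 6020, NRT), (MIA, 4, LHR, 30, 12, 6740, CDG), (MIA, 4, LHR, 30, 12, 7330, JFK), (MIA, 4, LHR, 30, 12, 7970, BOS), (MIA, 4, LHR, 30, 13, 6020, NRT), (MIA, 4, LHR, 30, 13, 6740, CDG), (MIA, 4, LHR, 30, 13, 7330, JFK), (MIA, 4, LHR, 30, 13, 7970, BOS), (MIA, 4, LHR, 30, 25, 6020, NRT), (MIA, 4, LHR, 30, 25, 6740, CDG), (MIA, 4, LHR, 30, 25, 7330, JFK), (MIA, 4, LHR, 30, 25, 7970, BOS), (MIA, 4, LHR, 30, 30, 6020, NRT), (MIA, 4, LHR, 30, 30, 6740, CDG), (MIA, 4, LHR, 30, 30, 7330, JFK), (MIA, 4, LHR, 30, 30, 7970, BOS), (MIA, 4, LHR, 30, 37, 6020, NRT), (MIA, 4, LHR, 30, 37, 6740, CDG), (MIA, 4, LHR, 30, 37, 7330, JFK), (MIA, 4, LHR, 30, 37, 7970, BOS), (SEA, 2, ATL, 33, 36, 2990, MIA)}.
π_{pid} gives {12, 13, 25, 30, 36, 37, 40} (58 duplicate(s) eliminated).
σ[pid ≠ 25]: keep tuples satisfying pid ≠ 25 → {12, 13, 30, 36, 37, 40}
σ[pid ≥ 36]: keep tuples satisfying pid ≥ 36 → {36, 37, 40}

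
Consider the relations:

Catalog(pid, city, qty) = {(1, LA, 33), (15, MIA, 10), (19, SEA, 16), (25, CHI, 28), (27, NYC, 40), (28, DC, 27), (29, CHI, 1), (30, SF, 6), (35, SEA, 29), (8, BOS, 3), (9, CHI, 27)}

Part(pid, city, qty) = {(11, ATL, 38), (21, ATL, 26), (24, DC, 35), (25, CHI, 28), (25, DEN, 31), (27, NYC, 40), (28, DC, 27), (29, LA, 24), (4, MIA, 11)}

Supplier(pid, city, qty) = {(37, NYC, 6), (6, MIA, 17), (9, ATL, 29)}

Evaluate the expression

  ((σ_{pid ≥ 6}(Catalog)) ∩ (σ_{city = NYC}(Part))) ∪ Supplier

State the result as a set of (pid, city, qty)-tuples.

{(27, NYC, 40), (37, NYC, 6), (6, MIA, 17), (9, ATL, 29)}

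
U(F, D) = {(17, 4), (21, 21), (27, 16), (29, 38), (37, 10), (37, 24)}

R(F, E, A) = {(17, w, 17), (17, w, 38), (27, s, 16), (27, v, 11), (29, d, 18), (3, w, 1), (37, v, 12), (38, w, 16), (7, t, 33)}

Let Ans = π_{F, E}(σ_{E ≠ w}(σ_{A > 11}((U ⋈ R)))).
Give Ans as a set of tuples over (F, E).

{(27, s), (29, d), (37, v)}

U ⋈ R (natural join on F): {(17, 4, w, 17), (17, 4, w, 38), (27, 16, s, 16), (27, 16, v, 11), (29, 38, d, 18), (37, 10, v, 12), (37, 24, v, 12)}
Selection A > 11: {(17, 4, w, 17), (17, 4, w, 38), (27, 16, s, 16), (29, 38, d, 18), (37, 10, v, 12), (37, 24, v, 12)}
Selection E ≠ w: {(27, 16, s, 16), (29, 38, d, 18), (37, 10, v, 12), (37, 24, v, 12)}
Keep only column(s) F, E (1 duplicate(s) eliminated): {(27, s), (29, d), (37, v)}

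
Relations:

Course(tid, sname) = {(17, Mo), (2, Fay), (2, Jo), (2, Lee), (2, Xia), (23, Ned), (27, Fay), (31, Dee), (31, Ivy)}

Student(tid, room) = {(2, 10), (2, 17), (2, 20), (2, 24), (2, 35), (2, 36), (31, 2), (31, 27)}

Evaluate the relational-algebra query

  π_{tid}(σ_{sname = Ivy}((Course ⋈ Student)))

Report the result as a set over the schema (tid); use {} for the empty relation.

{31}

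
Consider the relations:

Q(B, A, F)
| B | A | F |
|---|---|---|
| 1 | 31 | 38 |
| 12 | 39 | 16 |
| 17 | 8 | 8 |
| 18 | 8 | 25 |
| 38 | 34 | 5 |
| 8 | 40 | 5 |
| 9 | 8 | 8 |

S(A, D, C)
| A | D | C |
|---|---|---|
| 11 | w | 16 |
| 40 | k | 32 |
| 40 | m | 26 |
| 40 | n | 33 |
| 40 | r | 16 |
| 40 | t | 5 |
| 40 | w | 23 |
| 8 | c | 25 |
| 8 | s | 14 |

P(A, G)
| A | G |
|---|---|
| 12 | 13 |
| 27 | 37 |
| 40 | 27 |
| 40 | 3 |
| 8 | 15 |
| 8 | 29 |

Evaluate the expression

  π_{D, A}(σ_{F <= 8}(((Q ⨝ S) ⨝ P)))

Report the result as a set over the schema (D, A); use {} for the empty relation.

{(c, 8), (k, 40), (m, 40), (n, 40), (r, 40), (s, 8), (t, 40), (w, 40)}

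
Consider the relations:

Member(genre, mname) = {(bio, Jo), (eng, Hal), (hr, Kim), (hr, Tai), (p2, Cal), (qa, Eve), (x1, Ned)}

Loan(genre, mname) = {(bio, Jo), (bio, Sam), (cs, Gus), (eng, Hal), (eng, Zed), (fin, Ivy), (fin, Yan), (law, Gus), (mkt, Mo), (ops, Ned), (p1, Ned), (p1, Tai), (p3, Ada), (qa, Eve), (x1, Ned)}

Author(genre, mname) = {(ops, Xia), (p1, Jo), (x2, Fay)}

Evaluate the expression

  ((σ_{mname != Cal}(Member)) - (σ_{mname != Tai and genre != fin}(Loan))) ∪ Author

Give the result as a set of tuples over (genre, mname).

Apply σ_{mname != Cal}; surviving tuples: {(bio, Jo), (eng, Hal), (hr, Kim), (hr, Tai), (qa, Eve), (x1, Ned)}
Apply σ_{mname != Tai and genre != fin}; surviving tuples: {(bio, Jo), (bio, Sam), (cs, Gus), (eng, Hal), (eng, Zed), (law, Gus), (mkt, Mo), (ops, Ned), (p1, Ned), (p3, Ada), (qa, Eve), (x1, Ned)}
Difference: {(bio, Jo), (eng, Hal), (hr, Kim), (hr, Tai), (qa, Eve), (x1, Ned)} with {(bio, Jo), (bio, Sam), (cs, Gus), (eng, Hal), (eng, Zed), (law, Gus), (mkt, Mo), (ops, Ned), (p1, Ned), (p3, Ada), (qa, Eve), (x1, Ned)} → {(hr, Kim), (hr, Tai)}
Union: {(hr, Kim), (hr, Tai)} with {(ops, Xia), (p1, Jo), (x2, Fay)} → {(hr, Kim), (hr, Tai), (ops, Xia), (p1, Jo), (x2, Fay)}

{(hr, Kim), (hr, Tai), (ops, Xia), (p1, Jo), (x2, Fay)}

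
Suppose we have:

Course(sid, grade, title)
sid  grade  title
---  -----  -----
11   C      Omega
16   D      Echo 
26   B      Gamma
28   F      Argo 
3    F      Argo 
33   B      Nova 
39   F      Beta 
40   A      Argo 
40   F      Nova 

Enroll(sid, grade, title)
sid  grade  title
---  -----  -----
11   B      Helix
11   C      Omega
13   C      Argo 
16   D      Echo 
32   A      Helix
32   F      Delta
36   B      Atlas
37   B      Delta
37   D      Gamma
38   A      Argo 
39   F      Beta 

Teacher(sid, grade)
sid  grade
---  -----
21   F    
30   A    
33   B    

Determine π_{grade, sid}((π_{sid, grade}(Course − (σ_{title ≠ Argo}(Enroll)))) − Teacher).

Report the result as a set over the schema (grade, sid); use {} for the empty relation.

{(A, 40), (B, 26), (F, 28), (F, 3), (F, 40)}

Filtering on title ≠ Argo leaves {(11, B, Helix), (11, C, Omega), (16, D, Echo), (32, A, Helix), (32, F, Delta), (36, B, Atlas), (37, B, Delta), (37, D, Gamma), (39, F, Beta)}.
Difference: {(11, C, Omega), (16, D, Echo), (26, B, Gamma), (28, F, Argo), (3, F, Argo), (33, B, Nova), (39, F, Beta), (40, A, Argo), (40, F, Nova)} with {(11, B, Helix), (11, C, Omega), (16, D, Echo), (32, A, Helix), (32, F, Delta), (36, B, Atlas), (37, B, Delta), (37, D, Gamma), (39, F, Beta)} → {(26, B, Gamma), (28, F, Argo), (3, F, Argo), (33, B, Nova), (40, A, Argo), (40, F, Nova)}
π[sid, grade]: project onto (sid, grade) → {(26, B), (28, F), (3, F), (33, B), (40, A), (40, F)}
Difference: {(26, B), (28, F), (3, F), (33, B), (40, A), (40, F)} with {(21, F), (30, A), (33, B)} → {(26, B), (28, F), (3, F), (40, A), (40, F)}
π[grade, sid]: project onto (grade, sid) → {(A, 40), (B, 26), (F, 28), (F, 3), (F, 40)}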